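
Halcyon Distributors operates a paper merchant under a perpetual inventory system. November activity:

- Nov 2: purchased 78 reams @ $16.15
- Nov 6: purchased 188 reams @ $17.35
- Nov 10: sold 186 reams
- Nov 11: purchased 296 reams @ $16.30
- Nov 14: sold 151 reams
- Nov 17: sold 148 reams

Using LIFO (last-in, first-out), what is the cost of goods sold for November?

Nov 10, 186 sold [LIFO — newest first]: 186 @ $17.35 = $3,227.10
Nov 14, 151 sold [LIFO — newest first]: 151 @ $16.30 = $2,461.30
Nov 17, 148 sold [LIFO — newest first]: 145 @ $16.30 + 2 @ $17.35 + 1 @ $16.15 = $2,414.35
Total COGS = $3,227.10 + $2,461.30 + $2,414.35 = $8,102.75
Ending inventory: 77 @ $16.15 = $1,243.55
Check: goods available $9,346.30 = COGS $8,102.75 + ending $1,243.55

COGS = $8,102.75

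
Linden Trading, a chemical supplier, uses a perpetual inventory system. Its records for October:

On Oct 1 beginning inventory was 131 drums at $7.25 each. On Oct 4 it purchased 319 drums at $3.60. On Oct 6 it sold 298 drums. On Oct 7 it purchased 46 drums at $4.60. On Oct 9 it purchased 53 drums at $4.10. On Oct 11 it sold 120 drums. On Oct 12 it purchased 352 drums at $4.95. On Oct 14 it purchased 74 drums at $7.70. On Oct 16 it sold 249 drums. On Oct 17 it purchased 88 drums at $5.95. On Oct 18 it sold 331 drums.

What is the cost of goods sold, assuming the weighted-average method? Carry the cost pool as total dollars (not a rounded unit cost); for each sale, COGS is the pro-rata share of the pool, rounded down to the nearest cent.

COGS = $5,013.15

After Oct 1: 131 on hand, pool $949.75 (≈ $7.2500 each)
After Oct 4: 450 on hand, pool $2,098.15 (≈ $4.6626 each)
Oct 6, sell 298: 298/450 × $2,098.15 → $1,389.44
After Oct 7: 198 on hand, pool $920.31 (≈ $4.6480 each)
After Oct 9: 251 on hand, pool $1,137.61 (≈ $4.5323 each)
Oct 11, sell 120: 120/251 × $1,137.61 → $543.87
After Oct 12: 483 on hand, pool $2,336.14 (≈ $4.8367 each)
After Oct 14: 557 on hand, pool $2,905.94 (≈ $5.2171 each)
Oct 16, sell 249: 249/557 × $2,905.94 → $1,299.06
After Oct 17: 396 on hand, pool $2,130.48 (≈ $5.3800 each)
Oct 18, sell 331: 331/396 × $2,130.48 → $1,780.78
Total COGS = $1,389.44 + $543.87 + $1,299.06 + $1,780.78 = $5,013.15
Ending inventory (cost pool remaining) = $349.70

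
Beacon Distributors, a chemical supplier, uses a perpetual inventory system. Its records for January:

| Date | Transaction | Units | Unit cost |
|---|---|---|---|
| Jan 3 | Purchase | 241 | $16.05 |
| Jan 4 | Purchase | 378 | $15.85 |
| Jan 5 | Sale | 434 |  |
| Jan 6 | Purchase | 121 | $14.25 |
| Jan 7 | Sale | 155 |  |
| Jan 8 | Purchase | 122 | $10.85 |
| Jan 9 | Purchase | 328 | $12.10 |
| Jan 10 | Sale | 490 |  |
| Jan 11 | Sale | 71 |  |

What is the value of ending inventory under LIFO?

Ending inventory = $642.00

Jan 5, 434 sold [LIFO — newest first]: 378 @ $15.85 + 56 @ $16.05 = $6,890.10
Jan 7, 155 sold [LIFO — newest first]: 121 @ $14.25 + 34 @ $16.05 = $2,269.95
Jan 10, 490 sold [LIFO — newest first]: 328 @ $12.10 + 122 @ $10.85 + 40 @ $16.05 = $5,934.50
Jan 11, 71 sold [LIFO — newest first]: 71 @ $16.05 = $1,139.55
Total COGS = $6,890.10 + $2,269.95 + $5,934.50 + $1,139.55 = $16,234.10
Ending inventory: 40 @ $16.05 = $642.00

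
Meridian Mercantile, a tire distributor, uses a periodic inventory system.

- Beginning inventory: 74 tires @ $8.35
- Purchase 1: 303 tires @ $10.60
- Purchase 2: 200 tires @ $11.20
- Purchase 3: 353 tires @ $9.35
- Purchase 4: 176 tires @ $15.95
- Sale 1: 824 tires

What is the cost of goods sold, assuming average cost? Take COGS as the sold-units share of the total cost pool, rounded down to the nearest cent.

Sale 1, sell 824: 824/1106 × $12,177.45 → $9,072.53
Ending inventory (cost pool remaining) = $3,104.92

COGS = $9,072.53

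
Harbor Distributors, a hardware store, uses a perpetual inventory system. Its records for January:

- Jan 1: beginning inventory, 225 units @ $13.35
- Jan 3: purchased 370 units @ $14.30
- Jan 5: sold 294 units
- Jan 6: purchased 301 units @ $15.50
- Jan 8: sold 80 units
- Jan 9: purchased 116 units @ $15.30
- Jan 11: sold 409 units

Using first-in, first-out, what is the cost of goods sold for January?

Jan 5, 294 sold [FIFO — oldest first]: 225 @ $13.35 + 69 @ $14.30 = $3,990.45
Jan 8, 80 sold [FIFO — oldest first]: 80 @ $14.30 = $1,144.00
Jan 11, 409 sold [FIFO — oldest first]: 221 @ $14.30 + 188 @ $15.50 = $6,074.30
Total COGS = $3,990.45 + $1,144.00 + $6,074.30 = $11,208.75
Ending inventory: 113 @ $15.50 + 116 @ $15.30 = $3,526.30
Check: goods available $14,735.05 = COGS $11,208.75 + ending $3,526.30

COGS = $11,208.75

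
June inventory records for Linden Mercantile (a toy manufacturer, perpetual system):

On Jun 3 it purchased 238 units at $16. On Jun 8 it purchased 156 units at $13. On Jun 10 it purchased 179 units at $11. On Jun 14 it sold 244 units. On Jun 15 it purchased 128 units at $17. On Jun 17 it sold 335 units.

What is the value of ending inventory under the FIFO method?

Jun 14, 244 sold [FIFO — oldest first]: 238 @ $16 + 6 @ $13 = $3,886
Jun 17, 335 sold [FIFO — oldest first]: 150 @ $13 + 179 @ $11 + 6 @ $17 = $4,021
Total COGS = $3,886 + $4,021 = $7,907
Ending inventory: 122 @ $17 = $2,074
Check: goods available $9,981 = COGS $7,907 + ending $2,074

Ending inventory = $2,074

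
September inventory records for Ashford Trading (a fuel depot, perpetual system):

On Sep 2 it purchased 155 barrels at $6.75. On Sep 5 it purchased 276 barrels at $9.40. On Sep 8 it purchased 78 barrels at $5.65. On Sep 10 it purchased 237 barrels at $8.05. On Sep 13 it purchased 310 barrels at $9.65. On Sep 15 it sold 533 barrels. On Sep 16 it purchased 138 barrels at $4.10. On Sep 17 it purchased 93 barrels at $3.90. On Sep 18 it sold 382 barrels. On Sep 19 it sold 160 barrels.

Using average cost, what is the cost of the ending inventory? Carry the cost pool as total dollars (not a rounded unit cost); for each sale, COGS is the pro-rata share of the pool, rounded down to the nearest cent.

Ending inventory = $1,511.66

After Sep 2: 155 on hand, pool $1,046.25 (≈ $6.7500 each)
After Sep 5: 431 on hand, pool $3,640.65 (≈ $8.4470 each)
After Sep 8: 509 on hand, pool $4,081.35 (≈ $8.0184 each)
After Sep 10: 746 on hand, pool $5,989.20 (≈ $8.0284 each)
After Sep 13: 1056 on hand, pool $8,980.70 (≈ $8.5045 each)
Sep 15, sell 533: 533/1056 × $8,980.70 → $4,532.87
After Sep 16: 661 on hand, pool $5,013.63 (≈ $7.5849 each)
After Sep 17: 754 on hand, pool $5,376.33 (≈ $7.1304 each)
Sep 18, sell 382: 382/754 × $5,376.33 → $2,723.81
Sep 19, sell 160: 160/372 × $2,652.52 → $1,140.86
Total COGS = $4,532.87 + $2,723.81 + $1,140.86 = $8,397.54
Ending inventory (cost pool remaining) = $1,511.66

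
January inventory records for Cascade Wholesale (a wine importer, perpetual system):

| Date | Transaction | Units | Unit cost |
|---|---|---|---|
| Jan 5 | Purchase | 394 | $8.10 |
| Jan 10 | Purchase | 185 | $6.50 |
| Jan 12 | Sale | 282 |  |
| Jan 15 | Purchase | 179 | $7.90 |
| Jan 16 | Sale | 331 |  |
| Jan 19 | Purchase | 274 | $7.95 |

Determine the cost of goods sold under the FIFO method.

COGS = $4,662.50

Jan 12, 282 sold [FIFO — oldest first]: 282 @ $8.10 = $2,284.20
Jan 16, 331 sold [FIFO — oldest first]: 112 @ $8.10 + 185 @ $6.50 + 34 @ $7.90 = $2,378.30
Total COGS = $2,284.20 + $2,378.30 = $4,662.50
Ending inventory: 145 @ $7.90 + 274 @ $7.95 = $3,323.80
Check: goods available $7,986.30 = COGS $4,662.50 + ending $3,323.80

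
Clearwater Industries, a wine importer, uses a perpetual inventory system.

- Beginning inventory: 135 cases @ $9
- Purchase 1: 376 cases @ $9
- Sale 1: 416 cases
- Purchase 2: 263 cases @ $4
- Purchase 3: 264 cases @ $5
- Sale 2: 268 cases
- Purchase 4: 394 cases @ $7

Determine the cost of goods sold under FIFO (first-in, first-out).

COGS = $5,291

Sale 1 (416) [FIFO — oldest first]: 135 @ $9 + 281 @ $9 = $3,744
Sale 2 (268) [FIFO — oldest first]: 95 @ $9 + 173 @ $4 = $1,547
Total COGS = $3,744 + $1,547 = $5,291
Ending inventory: 90 @ $4 + 264 @ $5 + 394 @ $7 = $4,438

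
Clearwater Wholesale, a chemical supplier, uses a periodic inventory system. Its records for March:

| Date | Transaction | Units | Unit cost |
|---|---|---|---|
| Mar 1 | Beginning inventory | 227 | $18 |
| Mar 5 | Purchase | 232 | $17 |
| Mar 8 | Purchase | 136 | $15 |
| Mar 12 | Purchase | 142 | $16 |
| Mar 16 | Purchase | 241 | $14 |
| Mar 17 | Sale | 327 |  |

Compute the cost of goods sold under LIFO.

COGS = $4,750

Mar 17, 327 sold [LIFO — newest first]: 241 @ $14 + 86 @ $16 = $4,750
Ending inventory: 227 @ $18 + 232 @ $17 + 136 @ $15 + 56 @ $16 = $10,966
Check: goods available $15,716 = COGS $4,750 + ending $10,966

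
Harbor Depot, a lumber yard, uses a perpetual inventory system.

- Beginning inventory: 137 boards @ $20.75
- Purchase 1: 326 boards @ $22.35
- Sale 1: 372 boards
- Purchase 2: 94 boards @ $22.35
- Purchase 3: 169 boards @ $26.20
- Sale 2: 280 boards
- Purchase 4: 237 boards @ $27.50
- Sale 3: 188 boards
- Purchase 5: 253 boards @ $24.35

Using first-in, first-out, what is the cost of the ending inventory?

Ending inventory = $9,543.05

Sale 1 (372) [FIFO — oldest first]: 137 @ $20.75 + 235 @ $22.35 = $8,095.00
Sale 2 (280) [FIFO — oldest first]: 91 @ $22.35 + 94 @ $22.35 + 95 @ $26.20 = $6,623.75
Sale 3 (188) [FIFO — oldest first]: 74 @ $26.20 + 114 @ $27.50 = $5,073.80
Total COGS = $8,095.00 + $6,623.75 + $5,073.80 = $19,792.55
Ending inventory: 123 @ $27.50 + 253 @ $24.35 = $9,543.05
Check: goods available $29,335.60 = COGS $19,792.55 + ending $9,543.05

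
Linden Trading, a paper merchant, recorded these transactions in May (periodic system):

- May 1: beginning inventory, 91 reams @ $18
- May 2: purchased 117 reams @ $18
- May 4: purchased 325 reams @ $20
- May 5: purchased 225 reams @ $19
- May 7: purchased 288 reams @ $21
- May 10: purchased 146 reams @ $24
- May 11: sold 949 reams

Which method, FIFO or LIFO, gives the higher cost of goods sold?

FIFO COGS: 91 @ $18 + 117 @ $18 + 325 @ $20 + 225 @ $19 + 191 @ $21 = $18,530
LIFO COGS: 146 @ $24 + 288 @ $21 + 225 @ $19 + 290 @ $20 = $19,627

LIFO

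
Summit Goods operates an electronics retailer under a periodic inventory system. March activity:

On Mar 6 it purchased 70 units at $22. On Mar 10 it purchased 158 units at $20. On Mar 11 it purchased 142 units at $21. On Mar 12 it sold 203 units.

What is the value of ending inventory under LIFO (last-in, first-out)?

Ending inventory = $3,480

Mar 12, 203 sold [LIFO — newest first]: 142 @ $21 + 61 @ $20 = $4,202
Ending inventory: 70 @ $22 + 97 @ $20 = $3,480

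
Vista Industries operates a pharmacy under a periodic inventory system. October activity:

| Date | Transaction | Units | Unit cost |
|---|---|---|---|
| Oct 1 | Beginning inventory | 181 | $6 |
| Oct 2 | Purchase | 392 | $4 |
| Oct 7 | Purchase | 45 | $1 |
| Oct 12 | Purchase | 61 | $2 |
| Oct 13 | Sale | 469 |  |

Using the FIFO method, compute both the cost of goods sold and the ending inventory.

Oct 13, 469 sold [FIFO — oldest first]: 181 @ $6 + 288 @ $4 = $2,238
Ending inventory: 104 @ $4 + 45 @ $1 + 61 @ $2 = $583
Check: goods available $2,821 = COGS $2,238 + ending $583

COGS = $2,238; ending inventory = $583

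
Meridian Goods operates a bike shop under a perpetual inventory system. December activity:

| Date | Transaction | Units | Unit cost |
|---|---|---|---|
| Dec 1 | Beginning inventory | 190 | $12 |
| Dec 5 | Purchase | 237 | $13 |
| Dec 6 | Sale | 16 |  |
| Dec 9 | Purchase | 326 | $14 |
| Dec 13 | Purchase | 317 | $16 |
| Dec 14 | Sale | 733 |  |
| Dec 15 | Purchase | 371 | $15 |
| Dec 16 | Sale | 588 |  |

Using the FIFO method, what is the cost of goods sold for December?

COGS = $19,002

Dec 6, 16 sold [FIFO — oldest first]: 16 @ $12 = $192
Dec 14, 733 sold [FIFO — oldest first]: 174 @ $12 + 237 @ $13 + 322 @ $14 = $9,677
Dec 16, 588 sold [FIFO — oldest first]: 4 @ $14 + 317 @ $16 + 267 @ $15 = $9,133
Total COGS = $192 + $9,677 + $9,133 = $19,002
Ending inventory: 104 @ $15 = $1,560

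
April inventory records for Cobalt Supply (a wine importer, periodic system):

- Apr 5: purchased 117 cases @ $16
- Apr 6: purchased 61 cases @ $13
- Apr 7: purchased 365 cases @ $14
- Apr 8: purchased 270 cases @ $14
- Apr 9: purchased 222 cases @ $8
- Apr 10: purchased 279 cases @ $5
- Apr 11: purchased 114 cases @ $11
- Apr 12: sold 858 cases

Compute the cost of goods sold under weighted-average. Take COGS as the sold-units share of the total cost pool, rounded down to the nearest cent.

COGS = $9,601.42

Apr 12, sell 858: 858/1428 × $15,980.00 → $9,601.42
Ending inventory (cost pool remaining) = $6,378.58
Check: goods available $15,980.00 = COGS $9,601.42 + ending $6,378.58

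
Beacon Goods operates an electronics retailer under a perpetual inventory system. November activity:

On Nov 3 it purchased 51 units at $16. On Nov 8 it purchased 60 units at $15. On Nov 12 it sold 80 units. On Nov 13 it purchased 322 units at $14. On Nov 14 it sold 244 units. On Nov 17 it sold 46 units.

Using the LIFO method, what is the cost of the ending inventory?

Nov 12, 80 sold [LIFO — newest first]: 60 @ $15 + 20 @ $16 = $1,220
Nov 14, 244 sold [LIFO — newest first]: 244 @ $14 = $3,416
Nov 17, 46 sold [LIFO — newest first]: 46 @ $14 = $644
Total COGS = $1,220 + $3,416 + $644 = $5,280
Ending inventory: 31 @ $16 + 32 @ $14 = $944
Check: goods available $6,224 = COGS $5,280 + ending $944

Ending inventory = $944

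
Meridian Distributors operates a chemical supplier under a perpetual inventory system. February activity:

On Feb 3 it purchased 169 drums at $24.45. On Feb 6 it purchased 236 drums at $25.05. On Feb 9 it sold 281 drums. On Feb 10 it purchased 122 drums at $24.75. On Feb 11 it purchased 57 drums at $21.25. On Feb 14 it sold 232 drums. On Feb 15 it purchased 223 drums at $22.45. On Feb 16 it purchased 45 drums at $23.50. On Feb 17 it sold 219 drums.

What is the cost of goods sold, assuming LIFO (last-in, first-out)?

COGS = $17,502.45

Feb 9, 281 sold [LIFO — newest first]: 236 @ $25.05 + 45 @ $24.45 = $7,012.05
Feb 14, 232 sold [LIFO — newest first]: 57 @ $21.25 + 122 @ $24.75 + 53 @ $24.45 = $5,526.60
Feb 17, 219 sold [LIFO — newest first]: 45 @ $23.50 + 174 @ $22.45 = $4,963.80
Total COGS = $7,012.05 + $5,526.60 + $4,963.80 = $17,502.45
Ending inventory: 71 @ $24.45 + 49 @ $22.45 = $2,836.00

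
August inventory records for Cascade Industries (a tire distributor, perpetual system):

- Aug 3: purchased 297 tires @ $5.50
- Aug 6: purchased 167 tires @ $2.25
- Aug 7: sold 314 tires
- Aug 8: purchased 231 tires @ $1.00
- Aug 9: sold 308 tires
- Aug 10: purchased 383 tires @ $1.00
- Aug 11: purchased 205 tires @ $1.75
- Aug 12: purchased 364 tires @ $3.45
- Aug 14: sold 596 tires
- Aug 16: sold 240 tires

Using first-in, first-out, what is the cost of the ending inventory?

Aug 7, 314 sold [FIFO — oldest first]: 297 @ $5.50 + 17 @ $2.25 = $1,671.75
Aug 9, 308 sold [FIFO — oldest first]: 150 @ $2.25 + 158 @ $1.00 = $495.50
Aug 14, 596 sold [FIFO — oldest first]: 73 @ $1.00 + 383 @ $1.00 + 140 @ $1.75 = $701.00
Aug 16, 240 sold [FIFO — oldest first]: 65 @ $1.75 + 175 @ $3.45 = $717.50
Total COGS = $1,671.75 + $495.50 + $701.00 + $717.50 = $3,585.75
Ending inventory: 189 @ $3.45 = $652.05
Check: goods available $4,237.80 = COGS $3,585.75 + ending $652.05

Ending inventory = $652.05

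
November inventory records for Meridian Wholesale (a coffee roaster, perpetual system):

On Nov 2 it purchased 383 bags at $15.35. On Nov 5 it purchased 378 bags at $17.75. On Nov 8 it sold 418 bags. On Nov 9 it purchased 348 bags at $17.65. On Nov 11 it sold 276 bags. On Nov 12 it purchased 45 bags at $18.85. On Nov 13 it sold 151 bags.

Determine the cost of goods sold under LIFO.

COGS = $14,835.85

Nov 8, 418 sold [LIFO — newest first]: 378 @ $17.75 + 40 @ $15.35 = $7,323.50
Nov 11, 276 sold [LIFO — newest first]: 276 @ $17.65 = $4,871.40
Nov 13, 151 sold [LIFO — newest first]: 45 @ $18.85 + 72 @ $17.65 + 34 @ $15.35 = $2,640.95
Total COGS = $7,323.50 + $4,871.40 + $2,640.95 = $14,835.85
Ending inventory: 309 @ $15.35 = $4,743.15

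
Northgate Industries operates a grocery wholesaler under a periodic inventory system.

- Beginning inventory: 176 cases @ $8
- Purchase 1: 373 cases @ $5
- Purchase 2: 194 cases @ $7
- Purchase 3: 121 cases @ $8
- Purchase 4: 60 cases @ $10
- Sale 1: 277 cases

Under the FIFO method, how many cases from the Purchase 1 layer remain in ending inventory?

272

Sale 1 (277) [FIFO — oldest first]: 176 @ $8 + 101 @ $5 = $1,913
Ending inventory: 272 @ $5 + 194 @ $7 + 121 @ $8 + 60 @ $10 = $4,286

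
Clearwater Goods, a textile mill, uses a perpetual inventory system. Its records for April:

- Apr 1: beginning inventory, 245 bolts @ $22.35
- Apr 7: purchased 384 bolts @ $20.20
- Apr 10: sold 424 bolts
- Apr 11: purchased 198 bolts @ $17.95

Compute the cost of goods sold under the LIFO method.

Apr 10, 424 sold [LIFO — newest first]: 384 @ $20.20 + 40 @ $22.35 = $8,650.80
Ending inventory: 205 @ $22.35 + 198 @ $17.95 = $8,135.85
Check: goods available $16,786.65 = COGS $8,650.80 + ending $8,135.85

COGS = $8,650.80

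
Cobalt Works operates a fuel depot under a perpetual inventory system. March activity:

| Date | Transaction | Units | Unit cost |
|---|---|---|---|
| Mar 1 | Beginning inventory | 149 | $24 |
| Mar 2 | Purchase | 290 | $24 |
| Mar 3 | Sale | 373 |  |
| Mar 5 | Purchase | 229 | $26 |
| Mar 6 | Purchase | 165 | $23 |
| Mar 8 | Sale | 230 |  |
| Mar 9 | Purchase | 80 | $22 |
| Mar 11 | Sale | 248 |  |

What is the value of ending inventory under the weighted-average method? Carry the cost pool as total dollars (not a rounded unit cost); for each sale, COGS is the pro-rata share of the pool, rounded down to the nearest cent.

After Mar 1: 149 on hand, pool $3,576.00 (≈ $24.0000 each)
After Mar 2: 439 on hand, pool $10,536.00 (≈ $24.0000 each)
Mar 3, sell 373: 373/439 × $10,536.00 → $8,952.00
After Mar 5: 295 on hand, pool $7,538.00 (≈ $25.5525 each)
After Mar 6: 460 on hand, pool $11,333.00 (≈ $24.6370 each)
Mar 8, sell 230: 230/460 × $11,333.00 → $5,666.50
After Mar 9: 310 on hand, pool $7,426.50 (≈ $23.9565 each)
Mar 11, sell 248: 248/310 × $7,426.50 → $5,941.20
Total COGS = $8,952.00 + $5,666.50 + $5,941.20 = $20,559.70
Ending inventory (cost pool remaining) = $1,485.30

Ending inventory = $1,485.30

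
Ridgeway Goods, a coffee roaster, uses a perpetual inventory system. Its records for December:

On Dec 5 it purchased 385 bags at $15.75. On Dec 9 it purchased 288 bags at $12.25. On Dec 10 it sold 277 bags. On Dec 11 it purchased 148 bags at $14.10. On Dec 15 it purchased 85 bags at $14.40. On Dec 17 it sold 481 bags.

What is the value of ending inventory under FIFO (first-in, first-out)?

Dec 10, 277 sold [FIFO — oldest first]: 277 @ $15.75 = $4,362.75
Dec 17, 481 sold [FIFO — oldest first]: 108 @ $15.75 + 288 @ $12.25 + 85 @ $14.10 = $6,427.50
Total COGS = $4,362.75 + $6,427.50 = $10,790.25
Ending inventory: 63 @ $14.10 + 85 @ $14.40 = $2,112.30

Ending inventory = $2,112.30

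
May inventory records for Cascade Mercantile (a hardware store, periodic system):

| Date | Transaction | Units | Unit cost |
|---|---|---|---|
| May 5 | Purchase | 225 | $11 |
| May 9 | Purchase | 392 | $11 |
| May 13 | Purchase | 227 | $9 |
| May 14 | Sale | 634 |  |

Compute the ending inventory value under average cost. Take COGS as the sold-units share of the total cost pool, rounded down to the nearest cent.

May 14, sell 634: 634/844 × $8,830.00 → $6,632.96
Ending inventory (cost pool remaining) = $2,197.04

Ending inventory = $2,197.04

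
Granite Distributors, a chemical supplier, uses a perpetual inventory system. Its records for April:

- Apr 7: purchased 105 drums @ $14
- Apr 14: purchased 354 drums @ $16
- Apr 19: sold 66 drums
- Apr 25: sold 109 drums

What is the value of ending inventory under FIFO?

Ending inventory = $4,544

Apr 19, 66 sold [FIFO — oldest first]: 66 @ $14 = $924
Apr 25, 109 sold [FIFO — oldest first]: 39 @ $14 + 70 @ $16 = $1,666
Total COGS = $924 + $1,666 = $2,590
Ending inventory: 284 @ $16 = $4,544
Check: goods available $7,134 = COGS $2,590 + ending $4,544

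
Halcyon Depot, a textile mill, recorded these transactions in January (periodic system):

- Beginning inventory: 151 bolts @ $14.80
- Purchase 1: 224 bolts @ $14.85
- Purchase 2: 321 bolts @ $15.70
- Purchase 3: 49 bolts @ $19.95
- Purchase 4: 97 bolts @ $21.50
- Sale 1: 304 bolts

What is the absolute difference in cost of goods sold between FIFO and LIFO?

$1,036.80

FIFO COGS: 151 @ $14.80 + 153 @ $14.85 = $4,506.85
LIFO COGS: 97 @ $21.50 + 49 @ $19.95 + 158 @ $15.70 = $5,543.65
Difference = |$4,506.85 − $5,543.65| = $1,036.80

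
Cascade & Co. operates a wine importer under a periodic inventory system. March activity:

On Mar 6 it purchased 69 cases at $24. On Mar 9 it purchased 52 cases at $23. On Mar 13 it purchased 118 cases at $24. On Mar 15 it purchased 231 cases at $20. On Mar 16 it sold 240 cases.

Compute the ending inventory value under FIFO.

Mar 16, 240 sold [FIFO — oldest first]: 69 @ $24 + 52 @ $23 + 118 @ $24 + 1 @ $20 = $5,704
Ending inventory: 230 @ $20 = $4,600

Ending inventory = $4,600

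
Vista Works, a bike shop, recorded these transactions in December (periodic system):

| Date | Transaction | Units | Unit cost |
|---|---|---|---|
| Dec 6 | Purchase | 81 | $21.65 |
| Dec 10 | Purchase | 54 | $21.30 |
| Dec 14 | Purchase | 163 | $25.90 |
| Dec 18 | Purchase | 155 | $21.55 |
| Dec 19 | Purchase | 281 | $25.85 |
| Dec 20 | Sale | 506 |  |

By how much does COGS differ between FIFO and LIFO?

$581.25

FIFO COGS: 81 @ $21.65 + 54 @ $21.30 + 163 @ $25.90 + 155 @ $21.55 + 53 @ $25.85 = $11,835.85
LIFO COGS: 281 @ $25.85 + 155 @ $21.55 + 70 @ $25.90 = $12,417.10
Difference = |$11,835.85 − $12,417.10| = $581.25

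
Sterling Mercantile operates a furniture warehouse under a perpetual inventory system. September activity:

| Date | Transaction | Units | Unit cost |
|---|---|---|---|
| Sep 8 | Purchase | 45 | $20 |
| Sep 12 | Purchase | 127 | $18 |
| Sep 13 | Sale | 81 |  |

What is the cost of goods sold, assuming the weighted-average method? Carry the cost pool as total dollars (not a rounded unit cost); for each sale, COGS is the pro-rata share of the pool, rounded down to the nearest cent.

After Sep 8: 45 on hand, pool $900.00 (≈ $20.0000 each)
After Sep 12: 172 on hand, pool $3,186.00 (≈ $18.5233 each)
Sep 13, sell 81: 81/172 × $3,186.00 → $1,500.38
Ending inventory (cost pool remaining) = $1,685.62

COGS = $1,500.38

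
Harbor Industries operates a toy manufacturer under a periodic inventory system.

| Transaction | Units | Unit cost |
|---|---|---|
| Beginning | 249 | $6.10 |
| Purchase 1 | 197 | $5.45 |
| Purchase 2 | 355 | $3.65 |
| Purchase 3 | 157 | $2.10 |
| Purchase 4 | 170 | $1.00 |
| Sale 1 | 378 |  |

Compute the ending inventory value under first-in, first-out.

Sale 1 (378) [FIFO — oldest first]: 249 @ $6.10 + 129 @ $5.45 = $2,221.95
Ending inventory: 68 @ $5.45 + 355 @ $3.65 + 157 @ $2.10 + 170 @ $1.00 = $2,166.05
Check: goods available $4,388.00 = COGS $2,221.95 + ending $2,166.05

Ending inventory = $2,166.05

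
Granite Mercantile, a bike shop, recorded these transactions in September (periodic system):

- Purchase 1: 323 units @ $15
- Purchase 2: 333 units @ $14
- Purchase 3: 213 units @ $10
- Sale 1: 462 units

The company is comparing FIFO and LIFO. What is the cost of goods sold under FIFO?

COGS = $6,791

FIFO COGS: 323 @ $15 + 139 @ $14 = $6,791
LIFO COGS: 213 @ $10 + 249 @ $14 = $5,616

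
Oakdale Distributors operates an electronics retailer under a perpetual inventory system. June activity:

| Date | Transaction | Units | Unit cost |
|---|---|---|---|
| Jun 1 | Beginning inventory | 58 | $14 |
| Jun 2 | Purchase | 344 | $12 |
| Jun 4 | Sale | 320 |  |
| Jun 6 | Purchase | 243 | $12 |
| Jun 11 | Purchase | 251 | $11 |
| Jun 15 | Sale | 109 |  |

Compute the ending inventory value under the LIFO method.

Ending inventory = $5,578

Jun 4, 320 sold [LIFO — newest first]: 320 @ $12 = $3,840
Jun 15, 109 sold [LIFO — newest first]: 109 @ $11 = $1,199
Total COGS = $3,840 + $1,199 = $5,039
Ending inventory: 58 @ $14 + 24 @ $12 + 243 @ $12 + 142 @ $11 = $5,578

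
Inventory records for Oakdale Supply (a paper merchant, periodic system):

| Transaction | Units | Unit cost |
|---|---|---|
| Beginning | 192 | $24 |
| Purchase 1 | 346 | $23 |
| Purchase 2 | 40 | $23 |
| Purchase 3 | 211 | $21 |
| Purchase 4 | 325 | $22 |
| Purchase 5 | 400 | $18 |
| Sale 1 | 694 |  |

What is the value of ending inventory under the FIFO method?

Ending inventory = $16,345

Sale 1 (694) [FIFO — oldest first]: 192 @ $24 + 346 @ $23 + 40 @ $23 + 116 @ $21 = $15,922
Ending inventory: 95 @ $21 + 325 @ $22 + 400 @ $18 = $16,345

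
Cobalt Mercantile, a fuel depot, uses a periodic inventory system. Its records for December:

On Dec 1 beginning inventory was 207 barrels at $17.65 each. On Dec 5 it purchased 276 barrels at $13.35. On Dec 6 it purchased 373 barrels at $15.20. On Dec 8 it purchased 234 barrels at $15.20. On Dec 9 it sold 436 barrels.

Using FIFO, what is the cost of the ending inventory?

Ending inventory = $9,853.85

Dec 9, 436 sold [FIFO — oldest first]: 207 @ $17.65 + 229 @ $13.35 = $6,710.70
Ending inventory: 47 @ $13.35 + 373 @ $15.20 + 234 @ $15.20 = $9,853.85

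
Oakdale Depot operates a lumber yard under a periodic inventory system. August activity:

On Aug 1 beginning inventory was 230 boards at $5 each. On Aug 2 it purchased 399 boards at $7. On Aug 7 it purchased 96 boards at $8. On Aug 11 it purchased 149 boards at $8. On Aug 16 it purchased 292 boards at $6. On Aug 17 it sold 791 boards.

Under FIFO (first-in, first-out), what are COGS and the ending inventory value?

Aug 17, 791 sold [FIFO — oldest first]: 230 @ $5 + 399 @ $7 + 96 @ $8 + 66 @ $8 = $5,239
Ending inventory: 83 @ $8 + 292 @ $6 = $2,416

COGS = $5,239; ending inventory = $2,416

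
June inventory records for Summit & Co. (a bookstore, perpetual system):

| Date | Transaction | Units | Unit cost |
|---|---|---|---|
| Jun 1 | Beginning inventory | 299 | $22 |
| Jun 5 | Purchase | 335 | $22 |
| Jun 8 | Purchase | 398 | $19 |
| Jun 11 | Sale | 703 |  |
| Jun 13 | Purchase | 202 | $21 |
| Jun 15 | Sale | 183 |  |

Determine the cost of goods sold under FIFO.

COGS = $18,736

Jun 11, 703 sold [FIFO — oldest first]: 299 @ $22 + 335 @ $22 + 69 @ $19 = $15,259
Jun 15, 183 sold [FIFO — oldest first]: 183 @ $19 = $3,477
Total COGS = $15,259 + $3,477 = $18,736
Ending inventory: 146 @ $19 + 202 @ $21 = $7,016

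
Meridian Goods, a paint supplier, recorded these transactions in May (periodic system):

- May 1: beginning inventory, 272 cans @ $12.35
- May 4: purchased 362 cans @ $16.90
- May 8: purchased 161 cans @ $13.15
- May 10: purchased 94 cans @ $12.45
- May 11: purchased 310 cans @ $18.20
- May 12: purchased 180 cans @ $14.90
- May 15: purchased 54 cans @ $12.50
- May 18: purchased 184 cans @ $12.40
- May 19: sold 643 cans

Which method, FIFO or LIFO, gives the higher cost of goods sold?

FIFO COGS: 272 @ $12.35 + 362 @ $16.90 + 9 @ $13.15 = $9,595.35
LIFO COGS: 184 @ $12.40 + 54 @ $12.50 + 180 @ $14.90 + 225 @ $18.20 = $9,733.60

LIFO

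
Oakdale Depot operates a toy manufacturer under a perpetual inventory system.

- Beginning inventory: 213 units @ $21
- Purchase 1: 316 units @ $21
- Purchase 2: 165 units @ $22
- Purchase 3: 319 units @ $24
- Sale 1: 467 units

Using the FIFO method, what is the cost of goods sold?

Sale 1 (467) [FIFO — oldest first]: 213 @ $21 + 254 @ $21 = $9,807
Ending inventory: 62 @ $21 + 165 @ $22 + 319 @ $24 = $12,588

COGS = $9,807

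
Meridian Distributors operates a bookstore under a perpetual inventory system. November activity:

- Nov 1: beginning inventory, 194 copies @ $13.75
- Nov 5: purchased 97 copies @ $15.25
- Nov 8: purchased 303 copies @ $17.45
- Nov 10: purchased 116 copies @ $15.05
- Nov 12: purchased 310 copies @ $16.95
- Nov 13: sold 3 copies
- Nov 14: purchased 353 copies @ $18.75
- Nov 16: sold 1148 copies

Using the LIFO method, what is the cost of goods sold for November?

Nov 13, 3 sold [LIFO — newest first]: 3 @ $16.95 = $50.85
Nov 16, 1148 sold [LIFO — newest first]: 353 @ $18.75 + 307 @ $16.95 + 116 @ $15.05 + 303 @ $17.45 + 69 @ $15.25 = $19,907.80
Total COGS = $50.85 + $19,907.80 = $19,958.65
Ending inventory: 194 @ $13.75 + 28 @ $15.25 = $3,094.50

COGS = $19,958.65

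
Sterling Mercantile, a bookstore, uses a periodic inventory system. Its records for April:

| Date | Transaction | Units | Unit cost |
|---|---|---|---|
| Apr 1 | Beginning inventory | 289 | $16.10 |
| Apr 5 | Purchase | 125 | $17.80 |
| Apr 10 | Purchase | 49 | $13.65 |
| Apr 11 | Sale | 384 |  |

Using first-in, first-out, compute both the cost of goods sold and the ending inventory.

Apr 11, 384 sold [FIFO — oldest first]: 289 @ $16.10 + 95 @ $17.80 = $6,343.90
Ending inventory: 30 @ $17.80 + 49 @ $13.65 = $1,202.85
Check: goods available $7,546.75 = COGS $6,343.90 + ending $1,202.85

COGS = $6,343.90; ending inventory = $1,202.85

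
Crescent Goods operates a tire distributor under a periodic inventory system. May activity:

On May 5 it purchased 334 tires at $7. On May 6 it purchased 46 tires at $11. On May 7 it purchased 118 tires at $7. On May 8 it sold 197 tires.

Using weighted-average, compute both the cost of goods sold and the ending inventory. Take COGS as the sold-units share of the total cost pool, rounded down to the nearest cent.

May 8, sell 197: 197/498 × $3,670.00 → $1,451.78
Ending inventory (cost pool remaining) = $2,218.22

COGS = $1,451.78; ending inventory = $2,218.22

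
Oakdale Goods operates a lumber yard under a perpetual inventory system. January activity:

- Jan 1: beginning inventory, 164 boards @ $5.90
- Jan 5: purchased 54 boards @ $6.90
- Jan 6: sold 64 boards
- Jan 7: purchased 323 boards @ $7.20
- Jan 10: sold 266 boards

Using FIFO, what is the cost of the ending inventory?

Jan 6, 64 sold [FIFO — oldest first]: 64 @ $5.90 = $377.60
Jan 10, 266 sold [FIFO — oldest first]: 100 @ $5.90 + 54 @ $6.90 + 112 @ $7.20 = $1,769.00
Total COGS = $377.60 + $1,769.00 = $2,146.60
Ending inventory: 211 @ $7.20 = $1,519.20

Ending inventory = $1,519.20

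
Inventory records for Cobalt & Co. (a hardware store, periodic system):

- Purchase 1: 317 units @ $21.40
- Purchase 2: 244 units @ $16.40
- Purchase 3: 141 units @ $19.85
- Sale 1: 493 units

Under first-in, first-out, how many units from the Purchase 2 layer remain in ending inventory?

68

Sale 1 (493) [FIFO — oldest first]: 317 @ $21.40 + 176 @ $16.40 = $9,670.20
Ending inventory: 68 @ $16.40 + 141 @ $19.85 = $3,914.05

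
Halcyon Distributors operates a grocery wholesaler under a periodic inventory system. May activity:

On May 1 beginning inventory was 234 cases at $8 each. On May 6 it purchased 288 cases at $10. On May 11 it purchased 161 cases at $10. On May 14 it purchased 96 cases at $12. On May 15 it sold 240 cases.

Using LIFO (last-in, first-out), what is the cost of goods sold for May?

COGS = $2,592

May 15, 240 sold [LIFO — newest first]: 96 @ $12 + 144 @ $10 = $2,592
Ending inventory: 234 @ $8 + 288 @ $10 + 17 @ $10 = $4,922
Check: goods available $7,514 = COGS $2,592 + ending $4,922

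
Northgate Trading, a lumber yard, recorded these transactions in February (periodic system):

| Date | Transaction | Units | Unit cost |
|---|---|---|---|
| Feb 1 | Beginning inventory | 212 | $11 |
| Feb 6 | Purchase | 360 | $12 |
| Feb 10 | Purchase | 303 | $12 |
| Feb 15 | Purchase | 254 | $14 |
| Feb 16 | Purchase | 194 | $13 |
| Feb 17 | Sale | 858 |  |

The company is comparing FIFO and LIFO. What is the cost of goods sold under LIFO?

FIFO COGS: 212 @ $11 + 360 @ $12 + 286 @ $12 = $10,084
LIFO COGS: 194 @ $13 + 254 @ $14 + 303 @ $12 + 107 @ $12 = $10,998

COGS = $10,998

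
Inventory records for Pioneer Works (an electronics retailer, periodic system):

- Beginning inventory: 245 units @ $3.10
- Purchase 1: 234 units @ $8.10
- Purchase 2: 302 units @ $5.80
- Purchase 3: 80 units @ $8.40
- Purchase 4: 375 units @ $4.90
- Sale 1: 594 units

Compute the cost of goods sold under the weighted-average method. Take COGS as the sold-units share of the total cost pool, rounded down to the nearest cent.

COGS = $3,323.70

Sale 1, sell 594: 594/1236 × $6,916.00 → $3,323.70
Ending inventory (cost pool remaining) = $3,592.30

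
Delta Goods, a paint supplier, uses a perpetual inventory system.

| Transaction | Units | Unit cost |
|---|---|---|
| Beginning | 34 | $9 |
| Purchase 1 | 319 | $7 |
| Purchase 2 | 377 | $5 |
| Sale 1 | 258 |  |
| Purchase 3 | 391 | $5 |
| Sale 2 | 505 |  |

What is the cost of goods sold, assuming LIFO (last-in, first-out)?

COGS = $3,815

Sale 1 (258) [LIFO — newest first]: 258 @ $5 = $1,290
Sale 2 (505) [LIFO — newest first]: 391 @ $5 + 114 @ $5 = $2,525
Total COGS = $1,290 + $2,525 = $3,815
Ending inventory: 34 @ $9 + 319 @ $7 + 5 @ $5 = $2,564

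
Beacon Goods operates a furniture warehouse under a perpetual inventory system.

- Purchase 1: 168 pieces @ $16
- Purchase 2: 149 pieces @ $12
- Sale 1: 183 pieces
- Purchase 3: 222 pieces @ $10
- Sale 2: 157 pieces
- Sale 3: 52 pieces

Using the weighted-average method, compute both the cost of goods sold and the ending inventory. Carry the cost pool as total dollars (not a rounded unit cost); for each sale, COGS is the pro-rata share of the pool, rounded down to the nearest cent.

COGS = $4,998.03; ending inventory = $1,697.97

After Purchase 1: 168 on hand, pool $2,688.00 (≈ $16.0000 each)
After Purchase 2: 317 on hand, pool $4,476.00 (≈ $14.1199 each)
Sale 1, sell 183: 183/317 × $4,476.00 → $2,583.93
After Purchase 3: 356 on hand, pool $4,112.07 (≈ $11.5508 each)
Sale 2, sell 157: 157/356 × $4,112.07 → $1,813.46
Sale 3, sell 52: 52/199 × $2,298.61 → $600.64
Total COGS = $2,583.93 + $1,813.46 + $600.64 = $4,998.03
Ending inventory (cost pool remaining) = $1,697.97
Check: goods available $6,696.00 = COGS $4,998.03 + ending $1,697.97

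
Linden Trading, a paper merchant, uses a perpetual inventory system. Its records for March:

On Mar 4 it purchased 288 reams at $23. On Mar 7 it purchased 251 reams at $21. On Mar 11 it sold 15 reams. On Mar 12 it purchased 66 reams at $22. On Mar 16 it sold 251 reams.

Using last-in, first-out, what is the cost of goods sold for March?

Mar 11, 15 sold [LIFO — newest first]: 15 @ $21 = $315
Mar 16, 251 sold [LIFO — newest first]: 66 @ $22 + 185 @ $21 = $5,337
Total COGS = $315 + $5,337 = $5,652
Ending inventory: 288 @ $23 + 51 @ $21 = $7,695
Check: goods available $13,347 = COGS $5,652 + ending $7,695

COGS = $5,652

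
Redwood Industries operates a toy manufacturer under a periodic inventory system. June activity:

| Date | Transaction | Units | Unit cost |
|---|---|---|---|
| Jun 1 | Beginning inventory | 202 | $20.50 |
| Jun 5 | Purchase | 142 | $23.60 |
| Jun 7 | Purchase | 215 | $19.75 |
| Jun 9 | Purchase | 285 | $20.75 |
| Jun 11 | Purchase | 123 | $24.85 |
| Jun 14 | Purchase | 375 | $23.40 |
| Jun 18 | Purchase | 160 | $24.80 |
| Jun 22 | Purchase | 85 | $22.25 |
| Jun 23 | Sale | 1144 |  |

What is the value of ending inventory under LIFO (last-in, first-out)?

Ending inventory = $9,447.45

Jun 23, 1144 sold [LIFO — newest first]: 85 @ $22.25 + 160 @ $24.80 + 375 @ $23.40 + 123 @ $24.85 + 285 @ $20.75 + 116 @ $19.75 = $25,895.55
Ending inventory: 202 @ $20.50 + 142 @ $23.60 + 99 @ $19.75 = $9,447.45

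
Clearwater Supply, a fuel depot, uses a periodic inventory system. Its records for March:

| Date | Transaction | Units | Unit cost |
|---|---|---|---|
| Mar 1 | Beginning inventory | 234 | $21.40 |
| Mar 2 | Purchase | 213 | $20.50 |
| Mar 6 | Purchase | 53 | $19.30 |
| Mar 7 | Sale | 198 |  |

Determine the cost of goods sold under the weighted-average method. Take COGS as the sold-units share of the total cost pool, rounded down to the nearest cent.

COGS = $4,117.21

Mar 7, sell 198: 198/500 × $10,397.00 → $4,117.21
Ending inventory (cost pool remaining) = $6,279.79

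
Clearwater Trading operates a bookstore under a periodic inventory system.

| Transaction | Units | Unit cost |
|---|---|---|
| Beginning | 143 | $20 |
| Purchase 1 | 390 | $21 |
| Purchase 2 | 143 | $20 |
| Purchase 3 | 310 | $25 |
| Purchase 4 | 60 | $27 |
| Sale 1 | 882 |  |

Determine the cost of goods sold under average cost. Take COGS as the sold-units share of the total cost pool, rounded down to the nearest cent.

COGS = $19,629.98

Sale 1, sell 882: 882/1046 × $23,280.00 → $19,629.98
Ending inventory (cost pool remaining) = $3,650.02
Check: goods available $23,280.00 = COGS $19,629.98 + ending $3,650.02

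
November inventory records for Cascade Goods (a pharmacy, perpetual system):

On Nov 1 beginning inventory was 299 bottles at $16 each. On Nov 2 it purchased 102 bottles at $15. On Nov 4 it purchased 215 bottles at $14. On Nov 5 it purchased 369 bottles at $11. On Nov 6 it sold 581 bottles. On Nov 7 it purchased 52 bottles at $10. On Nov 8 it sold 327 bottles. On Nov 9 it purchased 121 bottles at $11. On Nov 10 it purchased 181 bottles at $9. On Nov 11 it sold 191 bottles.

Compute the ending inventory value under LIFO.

Nov 6, 581 sold [LIFO — newest first]: 369 @ $11 + 212 @ $14 = $7,027
Nov 8, 327 sold [LIFO — newest first]: 52 @ $10 + 3 @ $14 + 102 @ $15 + 170 @ $16 = $4,812
Nov 11, 191 sold [LIFO — newest first]: 181 @ $9 + 10 @ $11 = $1,739
Total COGS = $7,027 + $4,812 + $1,739 = $13,578
Ending inventory: 129 @ $16 + 111 @ $11 = $3,285

Ending inventory = $3,285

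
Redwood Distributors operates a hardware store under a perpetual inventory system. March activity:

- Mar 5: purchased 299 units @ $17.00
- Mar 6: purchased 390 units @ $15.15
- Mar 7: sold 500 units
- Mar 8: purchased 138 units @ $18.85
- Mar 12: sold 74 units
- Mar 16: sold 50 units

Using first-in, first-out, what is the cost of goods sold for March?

COGS = $10,006.75

Mar 7, 500 sold [FIFO — oldest first]: 299 @ $17.00 + 201 @ $15.15 = $8,128.15
Mar 12, 74 sold [FIFO — oldest first]: 74 @ $15.15 = $1,121.10
Mar 16, 50 sold [FIFO — oldest first]: 50 @ $15.15 = $757.50
Total COGS = $8,128.15 + $1,121.10 + $757.50 = $10,006.75
Ending inventory: 65 @ $15.15 + 138 @ $18.85 = $3,586.05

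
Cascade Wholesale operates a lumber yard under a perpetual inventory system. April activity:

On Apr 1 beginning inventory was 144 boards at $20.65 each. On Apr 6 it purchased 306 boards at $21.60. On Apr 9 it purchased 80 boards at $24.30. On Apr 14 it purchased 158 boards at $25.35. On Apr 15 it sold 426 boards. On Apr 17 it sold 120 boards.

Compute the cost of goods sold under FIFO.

COGS = $11,932.80

Apr 15, 426 sold [FIFO — oldest first]: 144 @ $20.65 + 282 @ $21.60 = $9,064.80
Apr 17, 120 sold [FIFO — oldest first]: 24 @ $21.60 + 80 @ $24.30 + 16 @ $25.35 = $2,868.00
Total COGS = $9,064.80 + $2,868.00 = $11,932.80
Ending inventory: 142 @ $25.35 = $3,599.70
Check: goods available $15,532.50 = COGS $11,932.80 + ending $3,599.70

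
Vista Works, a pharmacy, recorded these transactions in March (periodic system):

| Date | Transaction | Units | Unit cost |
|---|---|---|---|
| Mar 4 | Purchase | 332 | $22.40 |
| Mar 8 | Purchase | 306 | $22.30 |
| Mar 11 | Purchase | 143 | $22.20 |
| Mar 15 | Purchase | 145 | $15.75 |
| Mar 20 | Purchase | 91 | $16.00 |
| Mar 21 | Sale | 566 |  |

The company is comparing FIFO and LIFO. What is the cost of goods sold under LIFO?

COGS = $11,084.45

FIFO COGS: 332 @ $22.40 + 234 @ $22.30 = $12,655.00
LIFO COGS: 91 @ $16.00 + 145 @ $15.75 + 143 @ $22.20 + 187 @ $22.30 = $11,084.45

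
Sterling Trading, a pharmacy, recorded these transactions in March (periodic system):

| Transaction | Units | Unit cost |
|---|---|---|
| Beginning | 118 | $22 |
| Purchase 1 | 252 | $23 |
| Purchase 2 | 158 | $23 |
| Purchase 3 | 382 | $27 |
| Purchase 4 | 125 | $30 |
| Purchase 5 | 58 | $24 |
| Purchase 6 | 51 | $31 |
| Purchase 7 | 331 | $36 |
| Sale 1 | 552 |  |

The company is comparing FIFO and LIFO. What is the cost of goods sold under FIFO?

COGS = $12,674

FIFO COGS: 118 @ $22 + 252 @ $23 + 158 @ $23 + 24 @ $27 = $12,674
LIFO COGS: 331 @ $36 + 51 @ $31 + 58 @ $24 + 112 @ $30 = $18,249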